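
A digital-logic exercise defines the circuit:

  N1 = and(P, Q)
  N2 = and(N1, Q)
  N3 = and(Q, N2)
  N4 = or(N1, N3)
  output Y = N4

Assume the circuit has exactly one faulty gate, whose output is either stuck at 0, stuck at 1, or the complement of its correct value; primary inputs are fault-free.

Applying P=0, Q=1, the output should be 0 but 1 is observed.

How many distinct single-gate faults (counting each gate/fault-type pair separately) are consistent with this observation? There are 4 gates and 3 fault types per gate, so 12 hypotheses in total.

8

Fault-free: N1=0, N2=0, N3=0, N4=0 → 0. Observed 1.
  N1 stuck-at-0: output 0 ✗
  N1 stuck-at-1: output 1 ✓
  N1 inverted output: output 1 ✓
  N2 stuck-at-0: output 0 ✗
  N2 stuck-at-1: output 1 ✓
  N2 inverted output: output 1 ✓
  N3 stuck-at-0: output 0 ✗
  N3 stuck-at-1: output 1 ✓
  N3 inverted output: output 1 ✓
  N4 stuck-at-0: output 0 ✗
  N4 stuck-at-1: output 1 ✓
  N4 inverted output: output 1 ✓
Consistent faults: {N1 stuck-at-1, N1 inverted output, N2 stuck-at-1, N2 inverted output, N3 stuck-at-1, N3 inverted output, N4 stuck-at-1, N4 inverted output} — 8 in all.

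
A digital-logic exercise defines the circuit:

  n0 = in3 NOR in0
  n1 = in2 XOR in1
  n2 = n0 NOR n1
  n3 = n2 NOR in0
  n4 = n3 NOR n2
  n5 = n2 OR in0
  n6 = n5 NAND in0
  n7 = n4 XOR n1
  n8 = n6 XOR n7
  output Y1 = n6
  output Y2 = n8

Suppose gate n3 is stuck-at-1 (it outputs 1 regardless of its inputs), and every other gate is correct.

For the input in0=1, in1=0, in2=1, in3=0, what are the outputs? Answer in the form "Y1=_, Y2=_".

Propagate with n3 forced: n0=0, n1=1, n2=0, n3=1 [stuck-at-1], n4=0, n5=1, n6=0, n7=1, n8=1.
So the outputs are Y1=0, Y2=1. (Without the fault they would be Y1=0, Y2=0.)

Y1=0, Y2=1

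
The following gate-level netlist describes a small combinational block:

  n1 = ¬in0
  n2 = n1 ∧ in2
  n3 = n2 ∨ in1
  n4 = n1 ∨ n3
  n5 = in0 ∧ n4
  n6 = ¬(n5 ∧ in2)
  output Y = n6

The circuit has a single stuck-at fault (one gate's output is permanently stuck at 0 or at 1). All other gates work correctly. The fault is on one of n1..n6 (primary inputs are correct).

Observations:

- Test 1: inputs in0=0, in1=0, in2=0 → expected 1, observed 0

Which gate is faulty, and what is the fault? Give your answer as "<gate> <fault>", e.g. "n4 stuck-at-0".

Fault-free values for test 1 (in0=0, in1=0, in2=0): n1=1, n2=0, n3=0, n4=1, n5=0, n6=1, giving Y=1. Observed 0.
Test 1: faults giving observed 0 are {n6 stuck-at-0}.
Only n6 stuck-at-0 is consistent with every test.

n6 stuck-at-0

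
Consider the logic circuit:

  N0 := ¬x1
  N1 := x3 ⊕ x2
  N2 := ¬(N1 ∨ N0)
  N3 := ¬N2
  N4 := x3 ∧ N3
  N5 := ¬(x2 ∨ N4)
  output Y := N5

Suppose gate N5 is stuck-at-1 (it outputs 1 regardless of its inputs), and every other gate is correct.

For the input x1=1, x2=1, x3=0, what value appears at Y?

1

Propagate with N5 forced: N0=0, N1=1, N2=0, N3=1, N4=0, N5=1 [stuck-at-1].
So Y = 1. (Without the fault it would be 0.)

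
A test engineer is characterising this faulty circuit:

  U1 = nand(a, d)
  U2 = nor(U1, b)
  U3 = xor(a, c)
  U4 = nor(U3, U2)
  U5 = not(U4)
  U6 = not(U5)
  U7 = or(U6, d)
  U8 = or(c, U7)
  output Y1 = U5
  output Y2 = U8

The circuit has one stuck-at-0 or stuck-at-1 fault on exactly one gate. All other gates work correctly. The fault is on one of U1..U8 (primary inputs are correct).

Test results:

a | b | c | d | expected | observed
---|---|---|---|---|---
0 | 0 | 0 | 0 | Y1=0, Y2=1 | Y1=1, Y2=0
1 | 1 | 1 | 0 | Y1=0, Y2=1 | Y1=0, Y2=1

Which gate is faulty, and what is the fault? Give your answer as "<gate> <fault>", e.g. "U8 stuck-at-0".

Fault-free values for test 1 (a=0, b=0, c=0, d=0): U1=1, U2=0, U3=0, U4=1, U5=0, U6=1, U7=1, U8=1, giving Y1=0, Y2=1. Observed Y1=1, Y2=0.
Test 1: faults giving observed Y1=1, Y2=0 are {U1 stuck-at-0, U2 stuck-at-1, U3 stuck-at-1, U4 stuck-at-0, U5 stuck-at-1}.
Test 2 (a=1, b=1, c=1, d=0): fault-free U1=1, U2=0, U3=0, U4=1, U5=0, U6=1, U7=1, U8=1 → Y1=0, Y2=1; observed Y1=0, Y2=1. Eliminates U2 stuck-at-1, U3 stuck-at-1, U4 stuck-at-0, U5 stuck-at-1.
Only U1 stuck-at-0 is consistent with every test.

U1 stuck-at-0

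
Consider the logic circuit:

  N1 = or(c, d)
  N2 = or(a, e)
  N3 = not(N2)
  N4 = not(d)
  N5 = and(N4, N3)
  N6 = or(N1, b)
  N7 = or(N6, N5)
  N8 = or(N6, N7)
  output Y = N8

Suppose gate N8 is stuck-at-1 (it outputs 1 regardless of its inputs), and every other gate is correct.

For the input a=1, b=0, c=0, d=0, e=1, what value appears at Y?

Propagate with N8 forced: N1=0, N2=1, N3=0, N4=1, N5=0, N6=0, N7=0, N8=1 [stuck-at-1].
So Y = 1. (Without the fault it would be 0.)

1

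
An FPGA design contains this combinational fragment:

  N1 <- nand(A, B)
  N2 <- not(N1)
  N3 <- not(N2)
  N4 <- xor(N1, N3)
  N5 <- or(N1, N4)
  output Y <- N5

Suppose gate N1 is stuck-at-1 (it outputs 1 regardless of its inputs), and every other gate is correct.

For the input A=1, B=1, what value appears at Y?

1

Propagate with N1 forced: N1=1 [stuck-at-1], N2=0, N3=1, N4=0, N5=1.
So Y = 1. (Without the fault it would be 0.)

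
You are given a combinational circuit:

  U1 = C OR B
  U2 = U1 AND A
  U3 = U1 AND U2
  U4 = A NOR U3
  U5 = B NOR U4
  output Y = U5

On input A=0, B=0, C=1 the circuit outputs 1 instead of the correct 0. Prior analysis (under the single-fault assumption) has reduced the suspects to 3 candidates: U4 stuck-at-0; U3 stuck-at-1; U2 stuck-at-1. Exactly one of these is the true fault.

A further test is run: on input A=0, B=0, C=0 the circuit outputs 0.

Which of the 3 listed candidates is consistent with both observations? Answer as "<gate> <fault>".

Evaluate each candidate on input A=0, B=0, C=0:
  U4 stuck-at-0: U1=0, U2=0, U3=0, U4=0 [stuck-at-0], U5=1 → 1 — eliminated
  U3 stuck-at-1: U1=0, U2=0, U3=1 [stuck-at-1], U4=0, U5=1 → 1 — eliminated
  U2 stuck-at-1: U1=0, U2=1 [stuck-at-1], U3=0, U4=1, U5=0 → 0 — matches
Only U2 stuck-at-1 reproduces the observed 0.

U2 stuck-at-1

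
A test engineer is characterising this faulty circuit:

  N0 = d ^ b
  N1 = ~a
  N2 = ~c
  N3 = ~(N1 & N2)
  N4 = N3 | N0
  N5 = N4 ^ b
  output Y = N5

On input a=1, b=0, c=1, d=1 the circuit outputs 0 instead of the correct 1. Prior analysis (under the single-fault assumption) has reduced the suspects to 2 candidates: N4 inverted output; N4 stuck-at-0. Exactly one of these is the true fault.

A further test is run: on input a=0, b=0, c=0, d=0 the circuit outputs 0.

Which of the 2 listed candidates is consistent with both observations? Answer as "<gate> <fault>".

Evaluate each candidate on input a=0, b=0, c=0, d=0:
  N4 inverted output: N0=0, N1=1, N2=1, N3=0, N4=1 [inverted output], N5=1 → 1 — eliminated
  N4 stuck-at-0: N0=0, N1=1, N2=1, N3=0, N4=0 [stuck-at-0], N5=0 → 0 — matches
Only N4 stuck-at-0 reproduces the observed 0.

N4 stuck-at-0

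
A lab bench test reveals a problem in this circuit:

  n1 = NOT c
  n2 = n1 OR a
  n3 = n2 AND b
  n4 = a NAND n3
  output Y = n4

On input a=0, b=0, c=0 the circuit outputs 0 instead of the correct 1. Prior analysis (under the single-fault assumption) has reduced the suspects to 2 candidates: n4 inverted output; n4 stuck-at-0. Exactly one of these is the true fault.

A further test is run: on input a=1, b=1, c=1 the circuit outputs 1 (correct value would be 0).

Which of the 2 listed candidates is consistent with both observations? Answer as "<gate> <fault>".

n4 inverted output

Evaluate each candidate on input a=1, b=1, c=1:
  n4 inverted output: n1=0, n2=1, n3=1, n4=1 [inverted output] → 1 — matches
  n4 stuck-at-0: n1=0, n2=1, n3=1, n4=0 [stuck-at-0] → 0 — eliminated
Only n4 inverted output reproduces the observed 1.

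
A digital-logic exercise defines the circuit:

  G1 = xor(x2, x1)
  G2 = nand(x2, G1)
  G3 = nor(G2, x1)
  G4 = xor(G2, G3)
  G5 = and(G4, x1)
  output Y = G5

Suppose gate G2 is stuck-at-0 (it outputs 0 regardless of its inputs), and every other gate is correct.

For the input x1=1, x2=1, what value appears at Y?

Propagate with G2 forced: G1=0, G2=0 [stuck-at-0], G3=0, G4=0, G5=0.
So Y = 0. (Without the fault it would be 1.)

0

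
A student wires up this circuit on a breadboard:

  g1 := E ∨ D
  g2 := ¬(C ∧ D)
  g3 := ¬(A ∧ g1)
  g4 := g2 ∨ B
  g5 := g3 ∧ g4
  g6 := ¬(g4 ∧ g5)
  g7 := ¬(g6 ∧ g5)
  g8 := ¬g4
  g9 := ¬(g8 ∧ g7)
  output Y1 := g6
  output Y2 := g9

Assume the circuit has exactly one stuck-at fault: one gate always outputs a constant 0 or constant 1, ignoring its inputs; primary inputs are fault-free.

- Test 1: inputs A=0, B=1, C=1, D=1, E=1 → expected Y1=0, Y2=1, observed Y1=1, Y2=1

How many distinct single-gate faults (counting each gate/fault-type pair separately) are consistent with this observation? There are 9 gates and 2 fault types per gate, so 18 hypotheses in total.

Fault-free: g1=1, g2=0, g3=1, g4=1, g5=1, g6=0, g7=1, g8=0, g9=1 → Y1=0, Y2=1. Observed Y1=1, Y2=1.
  g1: none of the 2 fault types match ✗
  g2: none of the 2 fault types match ✗
  g3: stuck-at-0 ✓; others ✗
  g4: none of the 2 fault types match ✗
  g5: stuck-at-0 ✓; others ✗
  g6: stuck-at-1 ✓; others ✗
  g7: none of the 2 fault types match ✗
  g8: none of the 2 fault types match ✗
  g9: none of the 2 fault types match ✗
Consistent faults: {g3 stuck-at-0, g5 stuck-at-0, g6 stuck-at-1} — 3 in all.

3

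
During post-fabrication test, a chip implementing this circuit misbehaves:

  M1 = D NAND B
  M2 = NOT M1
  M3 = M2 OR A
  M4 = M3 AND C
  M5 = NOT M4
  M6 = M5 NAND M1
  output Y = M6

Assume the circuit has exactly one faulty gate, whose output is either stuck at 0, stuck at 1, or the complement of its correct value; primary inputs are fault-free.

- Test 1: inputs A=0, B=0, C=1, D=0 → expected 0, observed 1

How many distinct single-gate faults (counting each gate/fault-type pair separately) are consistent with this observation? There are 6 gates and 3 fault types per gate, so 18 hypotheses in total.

Fault-free: M1=1, M2=0, M3=0, M4=0, M5=1, M6=0 → 0. Observed 1.
  M1: stuck-at-0, inverted output ✓; others ✗
  M2: stuck-at-1, inverted output ✓; others ✗
  M3: stuck-at-1, inverted output ✓; others ✗
  M4: stuck-at-1, inverted output ✓; others ✗
  M5: stuck-at-0, inverted output ✓; others ✗
  M6: stuck-at-1, inverted output ✓; others ✗
Consistent faults: {M1 stuck-at-0, M1 inverted output, M2 stuck-at-1, M2 inverted output, M3 stuck-at-1, M3 inverted output, M4 stuck-at-1, M4 inverted output, M5 stuck-at-0, M5 inverted output, M6 stuck-at-1, M6 inverted output} — 12 in all.

12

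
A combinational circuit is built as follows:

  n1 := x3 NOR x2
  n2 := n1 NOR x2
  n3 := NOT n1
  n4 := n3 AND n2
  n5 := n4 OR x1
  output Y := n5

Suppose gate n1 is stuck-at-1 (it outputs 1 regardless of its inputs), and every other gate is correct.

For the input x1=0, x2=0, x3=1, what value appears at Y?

Propagate with n1 forced: n1=1 [stuck-at-1], n2=0, n3=0, n4=0, n5=0.
So Y = 0. (Without the fault it would be 1.)

0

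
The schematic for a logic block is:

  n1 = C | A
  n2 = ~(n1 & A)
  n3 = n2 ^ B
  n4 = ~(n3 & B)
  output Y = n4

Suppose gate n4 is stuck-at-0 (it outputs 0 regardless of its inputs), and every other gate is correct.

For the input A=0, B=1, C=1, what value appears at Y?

0

Propagate with n4 forced: n1=1, n2=1, n3=0, n4=0 [stuck-at-0].
So Y = 0. (Without the fault it would be 1.)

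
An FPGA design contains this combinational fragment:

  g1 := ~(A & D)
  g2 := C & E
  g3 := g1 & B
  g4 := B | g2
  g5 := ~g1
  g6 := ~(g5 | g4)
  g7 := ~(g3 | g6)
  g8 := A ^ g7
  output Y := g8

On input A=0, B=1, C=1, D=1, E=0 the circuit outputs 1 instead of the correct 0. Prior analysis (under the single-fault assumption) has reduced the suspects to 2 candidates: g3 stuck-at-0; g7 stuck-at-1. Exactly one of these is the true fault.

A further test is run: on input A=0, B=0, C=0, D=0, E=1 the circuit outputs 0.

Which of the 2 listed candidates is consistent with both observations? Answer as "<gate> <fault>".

Evaluate each candidate on input A=0, B=0, C=0, D=0, E=1:
  g3 stuck-at-0: g1=1, g2=0, g3=0 [stuck-at-0], g4=0, g5=0, g6=1, g7=0, g8=0 → 0 — matches
  g7 stuck-at-1: g1=1, g2=0, g3=0, g4=0, g5=0, g6=1, g7=1 [stuck-at-1], g8=1 → 1 — eliminated
Only g3 stuck-at-0 reproduces the observed 0.

g3 stuck-at-0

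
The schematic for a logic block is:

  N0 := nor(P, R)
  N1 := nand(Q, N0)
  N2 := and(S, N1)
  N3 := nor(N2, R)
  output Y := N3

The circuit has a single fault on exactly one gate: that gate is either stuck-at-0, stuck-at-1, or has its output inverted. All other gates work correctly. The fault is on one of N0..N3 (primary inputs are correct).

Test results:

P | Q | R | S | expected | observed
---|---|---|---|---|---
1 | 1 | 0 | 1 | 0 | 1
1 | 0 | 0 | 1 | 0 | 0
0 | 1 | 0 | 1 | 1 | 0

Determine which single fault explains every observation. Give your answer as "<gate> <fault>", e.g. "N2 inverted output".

N0 inverted output

Fault-free values for test 1 (P=1, Q=1, R=0, S=1): N0=0, N1=1, N2=1, N3=0, giving Y=0. Observed 1.
Test 1: faults giving observed 1 are {N0 stuck-at-1, N0 inverted output, N1 stuck-at-0, N1 inverted output, N2 stuck-at-0, N2 inverted output, N3 stuck-at-1, N3 inverted output}.
Test 2 (P=1, Q=0, R=0, S=1): fault-free N0=0, N1=1, N2=1, N3=0 → 0; observed 0. Eliminates N1 stuck-at-0, N1 inverted output, N2 stuck-at-0, N2 inverted output, N3 stuck-at-1, N3 inverted output.
Test 3 (P=0, Q=1, R=0, S=1): fault-free N0=1, N1=0, N2=0, N3=1 → 1; observed 0. Eliminates N0 stuck-at-1.
Only N0 inverted output is consistent with every test.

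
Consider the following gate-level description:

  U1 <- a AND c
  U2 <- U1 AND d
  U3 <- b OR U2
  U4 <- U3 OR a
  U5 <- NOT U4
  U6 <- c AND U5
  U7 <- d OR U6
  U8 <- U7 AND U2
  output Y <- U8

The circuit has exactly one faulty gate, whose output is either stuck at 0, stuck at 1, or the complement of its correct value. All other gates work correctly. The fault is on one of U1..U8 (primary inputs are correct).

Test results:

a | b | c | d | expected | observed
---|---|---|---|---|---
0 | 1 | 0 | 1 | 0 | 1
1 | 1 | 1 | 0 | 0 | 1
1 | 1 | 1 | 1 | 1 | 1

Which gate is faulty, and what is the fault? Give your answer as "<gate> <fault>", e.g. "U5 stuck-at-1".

U8 stuck-at-1

Fault-free values for test 1 (a=0, b=1, c=0, d=1): U1=0, U2=0, U3=1, U4=1, U5=0, U6=0, U7=1, U8=0, giving Y=0. Observed 1.
Test 1: faults giving observed 1 are {U1 stuck-at-1, U1 inverted output, U2 stuck-at-1, U2 inverted output, U8 stuck-at-1, U8 inverted output}.
Test 2 (a=1, b=1, c=1, d=0): fault-free U1=1, U2=0, U3=1, U4=1, U5=0, U6=0, U7=0, U8=0 → 0; observed 1. Eliminates U1 stuck-at-1, U1 inverted output, U2 stuck-at-1, U2 inverted output.
Test 3 (a=1, b=1, c=1, d=1): fault-free U1=1, U2=1, U3=1, U4=1, U5=0, U6=0, U7=1, U8=1 → 1; observed 1. Eliminates U8 inverted output.
Only U8 stuck-at-1 is consistent with every test.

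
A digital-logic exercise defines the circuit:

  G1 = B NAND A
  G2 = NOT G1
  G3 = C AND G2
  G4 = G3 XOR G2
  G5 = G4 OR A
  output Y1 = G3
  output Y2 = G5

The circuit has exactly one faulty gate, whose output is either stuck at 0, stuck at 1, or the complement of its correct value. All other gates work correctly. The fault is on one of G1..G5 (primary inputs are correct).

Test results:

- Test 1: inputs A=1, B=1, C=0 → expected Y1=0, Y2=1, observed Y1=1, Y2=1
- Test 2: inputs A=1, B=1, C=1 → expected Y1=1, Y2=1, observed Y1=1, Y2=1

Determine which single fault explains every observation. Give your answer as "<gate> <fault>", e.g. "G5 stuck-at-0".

Fault-free values for test 1 (A=1, B=1, C=0): G1=0, G2=1, G3=0, G4=1, G5=1, giving Y1=0, Y2=1. Observed Y1=1, Y2=1.
Test 1: faults giving observed Y1=1, Y2=1 are {G3 stuck-at-1, G3 inverted output}.
Test 2 (A=1, B=1, C=1): fault-free G1=0, G2=1, G3=1, G4=0, G5=1 → Y1=1, Y2=1; observed Y1=1, Y2=1. Eliminates G3 inverted output.
Only G3 stuck-at-1 is consistent with every test.

G3 stuck-at-1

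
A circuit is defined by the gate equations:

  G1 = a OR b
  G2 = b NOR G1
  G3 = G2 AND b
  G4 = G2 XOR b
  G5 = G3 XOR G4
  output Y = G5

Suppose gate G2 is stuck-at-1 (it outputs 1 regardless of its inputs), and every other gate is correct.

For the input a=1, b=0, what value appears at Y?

Propagate with G2 forced: G1=1, G2=1 [stuck-at-1], G3=0, G4=1, G5=1.
So Y = 1. (Without the fault it would be 0.)

1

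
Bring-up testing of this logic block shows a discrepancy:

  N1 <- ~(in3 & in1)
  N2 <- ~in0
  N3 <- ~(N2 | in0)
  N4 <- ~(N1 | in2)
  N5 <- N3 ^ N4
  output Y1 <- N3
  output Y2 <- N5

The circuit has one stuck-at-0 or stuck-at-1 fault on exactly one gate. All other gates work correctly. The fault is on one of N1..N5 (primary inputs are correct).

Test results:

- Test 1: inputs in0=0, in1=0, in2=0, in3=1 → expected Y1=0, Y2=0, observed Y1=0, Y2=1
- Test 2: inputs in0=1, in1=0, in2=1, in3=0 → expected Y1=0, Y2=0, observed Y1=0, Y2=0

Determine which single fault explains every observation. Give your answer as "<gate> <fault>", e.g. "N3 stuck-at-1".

N1 stuck-at-0

Fault-free values for test 1 (in0=0, in1=0, in2=0, in3=1): N1=1, N2=1, N3=0, N4=0, N5=0, giving Y1=0, Y2=0. Observed Y1=0, Y2=1.
Test 1: faults giving observed Y1=0, Y2=1 are {N1 stuck-at-0, N4 stuck-at-1, N5 stuck-at-1}.
Test 2 (in0=1, in1=0, in2=1, in3=0): fault-free N1=1, N2=0, N3=0, N4=0, N5=0 → Y1=0, Y2=0; observed Y1=0, Y2=0. Eliminates N4 stuck-at-1, N5 stuck-at-1.
Only N1 stuck-at-0 is consistent with every test.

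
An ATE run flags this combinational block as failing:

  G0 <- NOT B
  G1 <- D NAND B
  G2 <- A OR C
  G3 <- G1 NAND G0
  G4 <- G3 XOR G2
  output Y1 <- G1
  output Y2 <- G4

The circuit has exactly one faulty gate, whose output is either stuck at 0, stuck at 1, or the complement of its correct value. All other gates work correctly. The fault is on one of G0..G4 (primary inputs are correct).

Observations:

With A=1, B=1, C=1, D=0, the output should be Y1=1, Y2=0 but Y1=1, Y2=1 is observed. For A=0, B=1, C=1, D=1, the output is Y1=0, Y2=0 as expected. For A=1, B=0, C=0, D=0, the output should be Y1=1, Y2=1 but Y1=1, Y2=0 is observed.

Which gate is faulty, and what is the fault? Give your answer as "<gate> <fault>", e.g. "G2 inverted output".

G0 inverted output

Fault-free values for test 1 (A=1, B=1, C=1, D=0): G0=0, G1=1, G2=1, G3=1, G4=0, giving Y1=1, Y2=0. Observed Y1=1, Y2=1.
Test 1: faults giving observed Y1=1, Y2=1 are {G0 stuck-at-1, G0 inverted output, G2 stuck-at-0, G2 inverted output, G3 stuck-at-0, G3 inverted output, G4 stuck-at-1, G4 inverted output}.
Test 2 (A=0, B=1, C=1, D=1): fault-free G0=0, G1=0, G2=1, G3=1, G4=0 → Y1=0, Y2=0; observed Y1=0, Y2=0. Eliminates G2 stuck-at-0, G2 inverted output, G3 stuck-at-0, G3 inverted output, G4 stuck-at-1, G4 inverted output.
Test 3 (A=1, B=0, C=0, D=0): fault-free G0=1, G1=1, G2=1, G3=0, G4=1 → Y1=1, Y2=1; observed Y1=1, Y2=0. Eliminates G0 stuck-at-1.
Only G0 inverted output is consistent with every test.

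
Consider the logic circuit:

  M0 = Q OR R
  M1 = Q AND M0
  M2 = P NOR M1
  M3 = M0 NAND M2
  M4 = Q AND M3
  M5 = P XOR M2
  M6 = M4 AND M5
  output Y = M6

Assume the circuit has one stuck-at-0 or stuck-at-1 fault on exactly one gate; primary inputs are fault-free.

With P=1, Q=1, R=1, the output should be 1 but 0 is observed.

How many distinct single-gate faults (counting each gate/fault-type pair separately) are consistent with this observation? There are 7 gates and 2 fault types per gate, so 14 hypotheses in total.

5

Fault-free: M0=1, M1=1, M2=0, M3=1, M4=1, M5=1, M6=1 → 1. Observed 0.
  M0 stuck-at-0: output 1 ✗
  M0 stuck-at-1: output 1 ✗
  M1 stuck-at-0: output 1 ✗
  M1 stuck-at-1: output 1 ✗
  M2 stuck-at-0: output 1 ✗
  M2 stuck-at-1: output 0 ✓
  M3 stuck-at-0: output 0 ✓
  M3 stuck-at-1: output 1 ✗
  M4 stuck-at-0: output 0 ✓
  M4 stuck-at-1: output 1 ✗
  M5 stuck-at-0: output 0 ✓
  M5 stuck-at-1: output 1 ✗
  M6 stuck-at-0: output 0 ✓
  M6 stuck-at-1: output 1 ✗
Consistent faults: {M2 stuck-at-1, M3 stuck-at-0, M4 stuck-at-0, M5 stuck-at-0, M6 stuck-at-0} — 5 in all.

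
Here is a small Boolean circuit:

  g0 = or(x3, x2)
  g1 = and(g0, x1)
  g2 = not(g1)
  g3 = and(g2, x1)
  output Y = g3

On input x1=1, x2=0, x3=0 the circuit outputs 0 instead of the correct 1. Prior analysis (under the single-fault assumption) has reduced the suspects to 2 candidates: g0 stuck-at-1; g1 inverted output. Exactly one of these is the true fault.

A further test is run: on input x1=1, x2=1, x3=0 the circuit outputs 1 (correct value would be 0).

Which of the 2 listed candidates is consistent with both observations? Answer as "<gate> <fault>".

Evaluate each candidate on input x1=1, x2=1, x3=0:
  g0 stuck-at-1: g0=1 [stuck-at-1], g1=1, g2=0, g3=0 → 0 — eliminated
  g1 inverted output: g0=1, g1=0 [inverted output], g2=1, g3=1 → 1 — matches
Only g1 inverted output reproduces the observed 1.

g1 inverted output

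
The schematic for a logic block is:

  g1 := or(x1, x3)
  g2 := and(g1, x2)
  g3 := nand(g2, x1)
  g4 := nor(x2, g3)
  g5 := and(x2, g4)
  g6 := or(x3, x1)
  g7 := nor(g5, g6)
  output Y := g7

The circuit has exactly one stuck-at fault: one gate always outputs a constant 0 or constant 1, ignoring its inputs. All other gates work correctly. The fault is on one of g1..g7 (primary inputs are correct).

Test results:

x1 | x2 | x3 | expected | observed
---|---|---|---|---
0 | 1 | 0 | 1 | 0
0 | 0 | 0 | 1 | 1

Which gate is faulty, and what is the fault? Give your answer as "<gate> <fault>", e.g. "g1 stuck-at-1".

g4 stuck-at-1

Fault-free values for test 1 (x1=0, x2=1, x3=0): g1=0, g2=0, g3=1, g4=0, g5=0, g6=0, g7=1, giving Y=1. Observed 0.
Test 1: faults giving observed 0 are {g4 stuck-at-1, g5 stuck-at-1, g6 stuck-at-1, g7 stuck-at-0}.
Test 2 (x1=0, x2=0, x3=0): fault-free g1=0, g2=0, g3=1, g4=0, g5=0, g6=0, g7=1 → 1; observed 1. Eliminates g5 stuck-at-1, g6 stuck-at-1, g7 stuck-at-0.
Only g4 stuck-at-1 is consistent with every test.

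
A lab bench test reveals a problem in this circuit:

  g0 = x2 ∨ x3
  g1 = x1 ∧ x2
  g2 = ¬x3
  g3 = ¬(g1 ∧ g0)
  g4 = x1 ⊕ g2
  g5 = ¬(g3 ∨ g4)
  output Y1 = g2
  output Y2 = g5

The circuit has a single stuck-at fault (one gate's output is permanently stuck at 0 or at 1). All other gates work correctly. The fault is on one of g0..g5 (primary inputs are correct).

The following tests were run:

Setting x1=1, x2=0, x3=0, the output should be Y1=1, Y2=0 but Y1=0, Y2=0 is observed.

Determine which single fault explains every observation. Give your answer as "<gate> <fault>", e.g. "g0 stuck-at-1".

g2 stuck-at-0

Fault-free values for test 1 (x1=1, x2=0, x3=0): g0=0, g1=0, g2=1, g3=1, g4=0, g5=0, giving Y1=1, Y2=0. Observed Y1=0, Y2=0.
Test 1: faults giving observed Y1=0, Y2=0 are {g2 stuck-at-0}.
Only g2 stuck-at-0 is consistent with every test.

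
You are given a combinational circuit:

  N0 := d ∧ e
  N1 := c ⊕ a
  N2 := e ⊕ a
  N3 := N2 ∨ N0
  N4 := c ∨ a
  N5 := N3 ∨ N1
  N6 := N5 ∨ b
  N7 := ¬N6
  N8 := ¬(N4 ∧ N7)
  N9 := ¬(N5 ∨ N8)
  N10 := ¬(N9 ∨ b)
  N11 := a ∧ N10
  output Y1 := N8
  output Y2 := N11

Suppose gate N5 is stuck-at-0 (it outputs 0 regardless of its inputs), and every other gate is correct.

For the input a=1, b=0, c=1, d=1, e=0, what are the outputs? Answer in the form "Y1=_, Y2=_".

Propagate with N5 forced: N0=0, N1=0, N2=1, N3=1, N4=1, N5=0 [stuck-at-0], N6=0, N7=1, N8=0, N9=1, N10=0, N11=0.
So the outputs are Y1=0, Y2=0. (Without the fault they would be Y1=1, Y2=1.)

Y1=0, Y2=0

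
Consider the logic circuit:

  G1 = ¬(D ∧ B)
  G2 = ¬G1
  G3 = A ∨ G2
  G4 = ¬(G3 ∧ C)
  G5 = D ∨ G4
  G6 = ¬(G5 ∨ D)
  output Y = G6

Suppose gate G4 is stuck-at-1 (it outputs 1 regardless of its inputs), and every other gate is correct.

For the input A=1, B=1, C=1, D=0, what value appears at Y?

Propagate with G4 forced: G1=1, G2=0, G3=1, G4=1 [stuck-at-1], G5=1, G6=0.
So Y = 0. (Without the fault it would be 1.)

0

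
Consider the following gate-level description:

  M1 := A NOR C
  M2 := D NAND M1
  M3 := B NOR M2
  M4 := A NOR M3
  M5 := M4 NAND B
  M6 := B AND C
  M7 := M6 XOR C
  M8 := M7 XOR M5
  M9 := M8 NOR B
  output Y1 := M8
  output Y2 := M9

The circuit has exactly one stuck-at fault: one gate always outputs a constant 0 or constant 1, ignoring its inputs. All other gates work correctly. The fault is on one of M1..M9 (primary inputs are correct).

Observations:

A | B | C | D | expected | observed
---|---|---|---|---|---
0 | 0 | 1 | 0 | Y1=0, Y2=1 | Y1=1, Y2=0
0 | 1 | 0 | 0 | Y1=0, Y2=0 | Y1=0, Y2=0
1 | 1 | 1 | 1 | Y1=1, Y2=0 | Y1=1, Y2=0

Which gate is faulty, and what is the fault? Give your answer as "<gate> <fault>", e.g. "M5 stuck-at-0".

Fault-free values for test 1 (A=0, B=0, C=1, D=0): M1=0, M2=1, M3=0, M4=1, M5=1, M6=0, M7=1, M8=0, M9=1, giving Y1=0, Y2=1. Observed Y1=1, Y2=0.
Test 1: faults giving observed Y1=1, Y2=0 are {M5 stuck-at-0, M6 stuck-at-1, M7 stuck-at-0, M8 stuck-at-1}.
Test 2 (A=0, B=1, C=0, D=0): fault-free M1=1, M2=1, M3=0, M4=1, M5=0, M6=0, M7=0, M8=0, M9=0 → Y1=0, Y2=0; observed Y1=0, Y2=0. Eliminates M6 stuck-at-1, M8 stuck-at-1.
Test 3 (A=1, B=1, C=1, D=1): fault-free M1=0, M2=1, M3=0, M4=0, M5=1, M6=1, M7=0, M8=1, M9=0 → Y1=1, Y2=0; observed Y1=1, Y2=0. Eliminates M5 stuck-at-0.
Only M7 stuck-at-0 is consistent with every test.

M7 stuck-at-0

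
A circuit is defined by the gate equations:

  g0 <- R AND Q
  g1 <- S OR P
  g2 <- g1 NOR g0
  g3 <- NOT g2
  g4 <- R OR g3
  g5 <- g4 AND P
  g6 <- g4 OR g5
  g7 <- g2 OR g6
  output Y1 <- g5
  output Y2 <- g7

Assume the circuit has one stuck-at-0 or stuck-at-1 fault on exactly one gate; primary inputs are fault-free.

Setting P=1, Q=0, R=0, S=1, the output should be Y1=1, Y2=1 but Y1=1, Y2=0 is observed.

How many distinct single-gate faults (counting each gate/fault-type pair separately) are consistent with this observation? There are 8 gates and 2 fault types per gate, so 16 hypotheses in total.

2

Fault-free: g0=0, g1=1, g2=0, g3=1, g4=1, g5=1, g6=1, g7=1 → Y1=1, Y2=1. Observed Y1=1, Y2=0.
  g0: none of the 2 fault types match ✗
  g1: none of the 2 fault types match ✗
  g2: none of the 2 fault types match ✗
  g3: none of the 2 fault types match ✗
  g4: none of the 2 fault types match ✗
  g5: none of the 2 fault types match ✗
  g6: stuck-at-0 ✓; others ✗
  g7: stuck-at-0 ✓; others ✗
Consistent faults: {g6 stuck-at-0, g7 stuck-at-0} — 2 in all.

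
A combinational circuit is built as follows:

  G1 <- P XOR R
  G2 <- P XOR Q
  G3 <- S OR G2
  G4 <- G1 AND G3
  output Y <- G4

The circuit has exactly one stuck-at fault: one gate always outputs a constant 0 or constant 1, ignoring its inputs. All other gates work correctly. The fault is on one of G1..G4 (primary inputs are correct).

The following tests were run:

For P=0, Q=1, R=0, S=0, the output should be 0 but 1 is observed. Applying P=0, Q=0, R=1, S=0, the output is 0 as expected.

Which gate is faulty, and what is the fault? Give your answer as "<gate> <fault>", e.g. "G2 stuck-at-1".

G1 stuck-at-1

Fault-free values for test 1 (P=0, Q=1, R=0, S=0): G1=0, G2=1, G3=1, G4=0, giving Y=0. Observed 1.
Test 1: faults giving observed 1 are {G1 stuck-at-1, G4 stuck-at-1}.
Test 2 (P=0, Q=0, R=1, S=0): fault-free G1=1, G2=0, G3=0, G4=0 → 0; observed 0. Eliminates G4 stuck-at-1.
Only G1 stuck-at-1 is consistent with every test.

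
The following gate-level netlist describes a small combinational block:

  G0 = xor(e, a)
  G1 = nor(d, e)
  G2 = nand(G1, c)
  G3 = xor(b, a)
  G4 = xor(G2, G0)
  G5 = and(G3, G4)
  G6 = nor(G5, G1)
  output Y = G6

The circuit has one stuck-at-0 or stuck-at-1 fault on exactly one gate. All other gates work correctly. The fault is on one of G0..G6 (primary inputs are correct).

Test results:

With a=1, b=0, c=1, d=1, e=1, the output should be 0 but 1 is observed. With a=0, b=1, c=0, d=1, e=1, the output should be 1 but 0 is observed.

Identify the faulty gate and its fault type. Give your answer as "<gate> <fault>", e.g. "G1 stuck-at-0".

G2 stuck-at-0

Fault-free values for test 1 (a=1, b=0, c=1, d=1, e=1): G0=0, G1=0, G2=1, G3=1, G4=1, G5=1, G6=0, giving Y=0. Observed 1.
Test 1: faults giving observed 1 are {G0 stuck-at-1, G2 stuck-at-0, G3 stuck-at-0, G4 stuck-at-0, G5 stuck-at-0, G6 stuck-at-1}.
Test 2 (a=0, b=1, c=0, d=1, e=1): fault-free G0=1, G1=0, G2=1, G3=1, G4=0, G5=0, G6=1 → 1; observed 0. Eliminates G0 stuck-at-1, G3 stuck-at-0, G4 stuck-at-0, G5 stuck-at-0, G6 stuck-at-1.
Only G2 stuck-at-0 is consistent with every test.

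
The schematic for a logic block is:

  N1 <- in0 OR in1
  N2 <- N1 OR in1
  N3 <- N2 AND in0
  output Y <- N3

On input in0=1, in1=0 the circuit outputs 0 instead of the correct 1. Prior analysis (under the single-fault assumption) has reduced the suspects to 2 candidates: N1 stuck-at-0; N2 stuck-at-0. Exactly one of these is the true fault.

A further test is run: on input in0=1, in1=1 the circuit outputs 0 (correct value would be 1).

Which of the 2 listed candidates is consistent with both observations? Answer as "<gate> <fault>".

Evaluate each candidate on input in0=1, in1=1:
  N1 stuck-at-0: N1=0 [stuck-at-0], N2=1, N3=1 → 1 — eliminated
  N2 stuck-at-0: N1=1, N2=0 [stuck-at-0], N3=0 → 0 — matches
Only N2 stuck-at-0 reproduces the observed 0.

N2 stuck-at-0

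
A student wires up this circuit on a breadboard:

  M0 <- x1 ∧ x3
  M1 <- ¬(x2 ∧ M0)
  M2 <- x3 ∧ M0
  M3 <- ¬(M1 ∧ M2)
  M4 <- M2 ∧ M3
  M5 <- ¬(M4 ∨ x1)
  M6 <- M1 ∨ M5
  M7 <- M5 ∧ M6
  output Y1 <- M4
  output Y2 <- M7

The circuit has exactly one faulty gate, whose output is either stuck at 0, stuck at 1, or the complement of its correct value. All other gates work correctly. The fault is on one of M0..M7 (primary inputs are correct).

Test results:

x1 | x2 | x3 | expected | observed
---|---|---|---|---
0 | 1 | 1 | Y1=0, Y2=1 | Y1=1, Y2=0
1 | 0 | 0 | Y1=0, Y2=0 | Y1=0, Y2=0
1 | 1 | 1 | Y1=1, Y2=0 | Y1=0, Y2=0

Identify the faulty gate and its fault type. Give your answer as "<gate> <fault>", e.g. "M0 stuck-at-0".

M0 inverted output

Fault-free values for test 1 (x1=0, x2=1, x3=1): M0=0, M1=1, M2=0, M3=1, M4=0, M5=1, M6=1, M7=1, giving Y1=0, Y2=1. Observed Y1=1, Y2=0.
Test 1: faults giving observed Y1=1, Y2=0 are {M0 stuck-at-1, M0 inverted output, M4 stuck-at-1, M4 inverted output}.
Test 2 (x1=1, x2=0, x3=0): fault-free M0=0, M1=1, M2=0, M3=1, M4=0, M5=0, M6=1, M7=0 → Y1=0, Y2=0; observed Y1=0, Y2=0. Eliminates M4 stuck-at-1, M4 inverted output.
Test 3 (x1=1, x2=1, x3=1): fault-free M0=1, M1=0, M2=1, M3=1, M4=1, M5=0, M6=0, M7=0 → Y1=1, Y2=0; observed Y1=0, Y2=0. Eliminates M0 stuck-at-1.
Only M0 inverted output is consistent with every test.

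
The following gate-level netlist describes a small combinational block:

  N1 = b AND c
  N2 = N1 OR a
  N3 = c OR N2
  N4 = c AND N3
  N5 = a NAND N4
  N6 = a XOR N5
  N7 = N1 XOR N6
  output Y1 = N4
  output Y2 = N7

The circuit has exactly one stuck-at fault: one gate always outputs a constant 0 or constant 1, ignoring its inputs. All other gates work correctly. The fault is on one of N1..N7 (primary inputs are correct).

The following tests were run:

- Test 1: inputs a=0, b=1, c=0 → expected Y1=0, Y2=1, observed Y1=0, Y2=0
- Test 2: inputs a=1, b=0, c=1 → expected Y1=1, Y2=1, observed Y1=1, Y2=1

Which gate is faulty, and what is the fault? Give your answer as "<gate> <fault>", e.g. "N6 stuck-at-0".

Fault-free values for test 1 (a=0, b=1, c=0): N1=0, N2=0, N3=0, N4=0, N5=1, N6=1, N7=1, giving Y1=0, Y2=1. Observed Y1=0, Y2=0.
Test 1: faults giving observed Y1=0, Y2=0 are {N1 stuck-at-1, N5 stuck-at-0, N6 stuck-at-0, N7 stuck-at-0}.
Test 2 (a=1, b=0, c=1): fault-free N1=0, N2=1, N3=1, N4=1, N5=0, N6=1, N7=1 → Y1=1, Y2=1; observed Y1=1, Y2=1. Eliminates N1 stuck-at-1, N6 stuck-at-0, N7 stuck-at-0.
Only N5 stuck-at-0 is consistent with every test.

N5 stuck-at-0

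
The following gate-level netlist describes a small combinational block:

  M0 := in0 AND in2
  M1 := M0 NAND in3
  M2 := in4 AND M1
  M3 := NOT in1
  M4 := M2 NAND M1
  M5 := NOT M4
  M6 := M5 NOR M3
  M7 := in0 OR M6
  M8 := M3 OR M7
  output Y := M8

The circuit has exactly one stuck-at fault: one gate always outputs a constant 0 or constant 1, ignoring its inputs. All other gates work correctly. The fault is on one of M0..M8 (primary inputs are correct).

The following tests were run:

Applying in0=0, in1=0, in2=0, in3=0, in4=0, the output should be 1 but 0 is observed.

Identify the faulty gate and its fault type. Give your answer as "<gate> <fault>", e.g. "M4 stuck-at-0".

Fault-free values for test 1 (in0=0, in1=0, in2=0, in3=0, in4=0): M0=0, M1=1, M2=0, M3=1, M4=1, M5=0, M6=0, M7=0, M8=1, giving Y=1. Observed 0.
Test 1: faults giving observed 0 are {M8 stuck-at-0}.
Only M8 stuck-at-0 is consistent with every test.

M8 stuck-at-0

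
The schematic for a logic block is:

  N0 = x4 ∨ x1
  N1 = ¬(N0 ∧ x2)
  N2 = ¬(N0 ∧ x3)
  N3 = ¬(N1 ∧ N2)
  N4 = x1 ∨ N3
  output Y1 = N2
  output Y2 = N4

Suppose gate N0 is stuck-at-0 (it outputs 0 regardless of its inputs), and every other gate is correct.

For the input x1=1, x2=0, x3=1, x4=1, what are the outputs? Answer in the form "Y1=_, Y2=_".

Propagate with N0 forced: N0=0 [stuck-at-0], N1=1, N2=1, N3=0, N4=1.
So the outputs are Y1=1, Y2=1. (Without the fault they would be Y1=0, Y2=1.)

Y1=1, Y2=1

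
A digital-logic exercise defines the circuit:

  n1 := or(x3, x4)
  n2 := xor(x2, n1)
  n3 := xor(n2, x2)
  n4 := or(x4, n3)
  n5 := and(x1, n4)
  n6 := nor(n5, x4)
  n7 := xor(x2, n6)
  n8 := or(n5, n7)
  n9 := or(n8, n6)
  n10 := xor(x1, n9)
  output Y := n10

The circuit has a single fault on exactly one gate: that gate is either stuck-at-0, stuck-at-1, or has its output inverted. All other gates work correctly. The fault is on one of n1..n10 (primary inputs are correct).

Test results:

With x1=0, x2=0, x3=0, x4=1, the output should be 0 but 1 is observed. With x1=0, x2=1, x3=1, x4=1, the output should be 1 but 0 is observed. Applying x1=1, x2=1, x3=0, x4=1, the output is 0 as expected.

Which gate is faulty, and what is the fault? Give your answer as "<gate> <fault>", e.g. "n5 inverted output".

n7 inverted output

Fault-free values for test 1 (x1=0, x2=0, x3=0, x4=1): n1=1, n2=1, n3=1, n4=1, n5=0, n6=0, n7=0, n8=0, n9=0, n10=0, giving Y=0. Observed 1.
Test 1: faults giving observed 1 are {n5 stuck-at-1, n5 inverted output, n6 stuck-at-1, n6 inverted output, n7 stuck-at-1, n7 inverted output, n8 stuck-at-1, n8 inverted output, n9 stuck-at-1, n9 inverted output, n10 stuck-at-1, n10 inverted output}.
Test 2 (x1=0, x2=1, x3=1, x4=1): fault-free n1=1, n2=0, n3=1, n4=1, n5=0, n6=0, n7=1, n8=1, n9=1, n10=1 → 1; observed 0. Eliminates n5 stuck-at-1, n5 inverted output, n6 stuck-at-1, n6 inverted output, n7 stuck-at-1, n8 stuck-at-1, n9 stuck-at-1, n10 stuck-at-1.
Test 3 (x1=1, x2=1, x3=0, x4=1): fault-free n1=1, n2=0, n3=1, n4=1, n5=1, n6=0, n7=1, n8=1, n9=1, n10=0 → 0; observed 0. Eliminates n8 inverted output, n9 inverted output, n10 inverted output.
Only n7 inverted output is consistent with every test.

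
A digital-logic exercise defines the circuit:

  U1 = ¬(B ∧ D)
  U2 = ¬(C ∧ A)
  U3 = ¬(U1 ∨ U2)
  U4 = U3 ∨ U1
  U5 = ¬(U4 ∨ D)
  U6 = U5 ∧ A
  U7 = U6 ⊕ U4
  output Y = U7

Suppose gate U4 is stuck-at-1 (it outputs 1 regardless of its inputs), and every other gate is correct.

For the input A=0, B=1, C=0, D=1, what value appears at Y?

1

Propagate with U4 forced: U1=0, U2=1, U3=0, U4=1 [stuck-at-1], U5=0, U6=0, U7=1.
So Y = 1. (Without the fault it would be 0.)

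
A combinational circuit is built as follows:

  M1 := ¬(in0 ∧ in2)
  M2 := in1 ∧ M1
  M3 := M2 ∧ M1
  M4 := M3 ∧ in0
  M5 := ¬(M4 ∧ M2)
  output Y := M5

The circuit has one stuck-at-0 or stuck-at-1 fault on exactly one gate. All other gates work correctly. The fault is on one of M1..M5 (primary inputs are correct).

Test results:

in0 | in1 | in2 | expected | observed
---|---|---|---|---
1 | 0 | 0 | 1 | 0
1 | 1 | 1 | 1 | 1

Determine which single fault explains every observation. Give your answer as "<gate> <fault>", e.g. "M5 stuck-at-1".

Fault-free values for test 1 (in0=1, in1=0, in2=0): M1=1, M2=0, M3=0, M4=0, M5=1, giving Y=1. Observed 0.
Test 1: faults giving observed 0 are {M2 stuck-at-1, M5 stuck-at-0}.
Test 2 (in0=1, in1=1, in2=1): fault-free M1=0, M2=0, M3=0, M4=0, M5=1 → 1; observed 1. Eliminates M5 stuck-at-0.
Only M2 stuck-at-1 is consistent with every test.

M2 stuck-at-1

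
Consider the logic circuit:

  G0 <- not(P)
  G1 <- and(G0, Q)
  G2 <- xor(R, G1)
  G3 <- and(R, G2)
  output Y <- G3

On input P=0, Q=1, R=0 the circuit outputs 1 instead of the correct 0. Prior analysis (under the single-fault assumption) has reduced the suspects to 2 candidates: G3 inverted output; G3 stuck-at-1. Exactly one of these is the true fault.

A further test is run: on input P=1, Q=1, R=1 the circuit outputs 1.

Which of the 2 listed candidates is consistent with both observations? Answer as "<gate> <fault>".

G3 stuck-at-1

Evaluate each candidate on input P=1, Q=1, R=1:
  G3 inverted output: G0=0, G1=0, G2=1, G3=0 [inverted output] → 0 — eliminated
  G3 stuck-at-1: G0=0, G1=0, G2=1, G3=1 [stuck-at-1] → 1 — matches
Only G3 stuck-at-1 reproduces the observed 1.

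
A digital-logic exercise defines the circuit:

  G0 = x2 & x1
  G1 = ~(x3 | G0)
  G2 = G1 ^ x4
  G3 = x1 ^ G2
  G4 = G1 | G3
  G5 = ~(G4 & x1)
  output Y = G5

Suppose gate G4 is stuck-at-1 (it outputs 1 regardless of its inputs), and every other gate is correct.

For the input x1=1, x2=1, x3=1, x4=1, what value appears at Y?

0

Propagate with G4 forced: G0=1, G1=0, G2=1, G3=0, G4=1 [stuck-at-1], G5=0.
So Y = 0. (Without the fault it would be 1.)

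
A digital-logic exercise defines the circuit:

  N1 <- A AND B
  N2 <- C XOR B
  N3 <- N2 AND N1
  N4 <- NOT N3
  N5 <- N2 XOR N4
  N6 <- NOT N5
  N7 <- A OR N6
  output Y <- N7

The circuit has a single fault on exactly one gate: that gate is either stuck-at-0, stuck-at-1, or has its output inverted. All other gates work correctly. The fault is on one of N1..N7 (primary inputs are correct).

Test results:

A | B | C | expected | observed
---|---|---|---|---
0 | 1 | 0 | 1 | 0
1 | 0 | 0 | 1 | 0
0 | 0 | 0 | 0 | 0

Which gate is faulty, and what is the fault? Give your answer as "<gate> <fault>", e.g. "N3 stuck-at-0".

N7 stuck-at-0

Fault-free values for test 1 (A=0, B=1, C=0): N1=0, N2=1, N3=0, N4=1, N5=0, N6=1, N7=1, giving Y=1. Observed 0.
Test 1: faults giving observed 0 are {N1 stuck-at-1, N1 inverted output, N2 stuck-at-0, N2 inverted output, N3 stuck-at-1, N3 inverted output, N4 stuck-at-0, N4 inverted output, N5 stuck-at-1, N5 inverted output, N6 stuck-at-0, N6 inverted output, N7 stuck-at-0, N7 inverted output}.
Test 2 (A=1, B=0, C=0): fault-free N1=0, N2=0, N3=0, N4=1, N5=1, N6=0, N7=1 → 1; observed 0. Eliminates N1 stuck-at-1, N1 inverted output, N2 stuck-at-0, N2 inverted output, N3 stuck-at-1, N3 inverted output, N4 stuck-at-0, N4 inverted output, N5 stuck-at-1, N5 inverted output, N6 stuck-at-0, N6 inverted output.
Test 3 (A=0, B=0, C=0): fault-free N1=0, N2=0, N3=0, N4=1, N5=1, N6=0, N7=0 → 0; observed 0. Eliminates N7 inverted output.
Only N7 stuck-at-0 is consistent with every test.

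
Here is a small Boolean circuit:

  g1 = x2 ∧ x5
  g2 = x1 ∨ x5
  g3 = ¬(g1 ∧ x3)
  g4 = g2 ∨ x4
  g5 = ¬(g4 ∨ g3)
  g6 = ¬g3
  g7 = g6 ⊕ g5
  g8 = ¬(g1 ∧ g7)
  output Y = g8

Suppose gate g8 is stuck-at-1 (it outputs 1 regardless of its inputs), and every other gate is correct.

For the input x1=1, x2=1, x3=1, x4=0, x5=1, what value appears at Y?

Propagate with g8 forced: g1=1, g2=1, g3=0, g4=1, g5=0, g6=1, g7=1, g8=1 [stuck-at-1].
So Y = 1. (Without the fault it would be 0.)

1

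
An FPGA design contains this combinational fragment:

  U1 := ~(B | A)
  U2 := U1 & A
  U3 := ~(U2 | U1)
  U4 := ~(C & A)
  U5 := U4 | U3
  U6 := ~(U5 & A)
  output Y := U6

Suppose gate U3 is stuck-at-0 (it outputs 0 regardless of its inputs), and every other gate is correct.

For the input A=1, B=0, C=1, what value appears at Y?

Propagate with U3 forced: U1=0, U2=0, U3=0 [stuck-at-0], U4=0, U5=0, U6=1.
So Y = 1. (Without the fault it would be 0.)

1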